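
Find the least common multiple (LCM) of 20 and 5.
20

First find GCD(20, 5) using the Euclidean algorithm:
20 = 4 × 5 + 0
GCD(20, 5) = 5

LCM formula: LCM(a, b) = (a × b) / GCD(a, b)
LCM(20, 5) = (20 × 5) / 5
LCM(20, 5) = 100 / 5
LCM(20, 5) = 20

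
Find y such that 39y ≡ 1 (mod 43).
39^(-1) ≡ 32 (mod 43). Verification: 39 × 32 = 1248 ≡ 1 (mod 43)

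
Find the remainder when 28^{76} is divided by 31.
By Fermat: 28^{30} ≡ 1 (mod 31). 76 = 2×30 + 16. So 28^{76} ≡ 28^{16} ≡ 28 (mod 31)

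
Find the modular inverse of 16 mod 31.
16^(-1) ≡ 2 (mod 31). Verification: 16 × 2 = 32 ≡ 1 (mod 31)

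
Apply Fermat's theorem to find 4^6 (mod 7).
By Fermat's Little Theorem, 4^{6} ≡ 1 (mod 7) since 7 is prime and gcd(4, 7) = 1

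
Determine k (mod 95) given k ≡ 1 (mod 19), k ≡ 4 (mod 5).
39

Using the Chinese Remainder Theorem:
M = product of moduli = 95
For equation 1: M_1 = 5, 5 ≡ 5 (mod 19), inverse of 5 mod 19 is 4 (check: 5 × 4 = 20 ≡ 1 (mod 19))
For equation 2: M_2 = 19, 19 ≡ 4 (mod 5), inverse of 19 mod 5 is 4 (check: 4 × 4 = 16 ≡ 1 (mod 5))
Combine: k ≡ Σ r_i×M_i×(M_i⁻¹ mod m_i) = 1×5×4 + 4×19×4 = 20 + 304 = 324
324 mod 95 = 39
k ≡ 39 (mod 95)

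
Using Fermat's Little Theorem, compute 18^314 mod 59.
By Fermat: 18^{58} ≡ 1 (mod 59). 314 = 5×58 + 24. So 18^{314} ≡ 18^{24} ≡ 26 (mod 59)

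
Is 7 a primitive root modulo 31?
No

To verify, check if 7^(30/q) ≢ 1 (mod 31) for each prime divisor q of 30
Divisors of 30 = 30: [1, 2, 3, 5, 6, 10, 15, 30]
  7^(30/2) = 7^15 ≡ 1 (mod 31)
  7^(30/3) = 7^10 ≡ 25 (mod 31)
  7^(30/5) = 7^6 ≡ 4 (mod 31)
Conclusion: 7 is not a primitive root modulo 31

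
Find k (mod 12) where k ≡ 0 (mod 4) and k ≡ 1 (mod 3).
M = 4 × 3 = 12. M₁ = 3, y₁ ≡ 3 (mod 4). M₂ = 4, y₂ ≡ 1 (mod 3). k = 0×3×3 + 1×4×1 ≡ 4 (mod 12)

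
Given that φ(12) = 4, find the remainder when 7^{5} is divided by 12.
By Euler: 7^{4} ≡ 1 (mod 12) since gcd(7, 12) = 1. 5 = 1×4 + 1. So 7^{5} ≡ 7^{1} ≡ 7 (mod 12)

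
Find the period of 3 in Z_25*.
Powers of 3 mod 25: 3^1≡3, 3^2≡9, 3^3≡2, 3^4≡6, 3^5≡18, 3^6≡4, 3^7≡12, 3^8≡11, 3^9≡8, 3^10≡24, 3^11≡22, 3^12≡16, 3^13≡23, 3^14≡19, 3^15≡7, 3^16≡21, 3^17≡13, 3^18≡14, 3^19≡17, 3^20≡1. Order = 20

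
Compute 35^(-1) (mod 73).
48

Using Extended Euclidean Algorithm:
gcd(35, 73) = 1
Bezout coefficients: 35 × -25 + 73 × 12 = 1
So 35 × -25 ≡ 1 (mod 73)
The inverse is -25 mod 73 = 48
Verification: 35 × 48 = 1680 = 23 × 73 + 1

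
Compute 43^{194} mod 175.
99

Using successive squaring:
Binary expansion of 194: 11000010
Powers of 43 mod 175 (each is the square of the previous):
  43^1 ≡ 43 (mod 175)
  43^2 ≡ 43² = 1849 ≡ 99 (mod 175)
  43^4 ≡ 99² = 9801 ≡ 1 (mod 175)
  43^8 ≡ 1² = 1 ≡ 1 (mod 175)
  43^16 ≡ 1² = 1 ≡ 1 (mod 175)
  43^32 ≡ 1² = 1 ≡ 1 (mod 175)
  43^64 ≡ 1² = 1 ≡ 1 (mod 175)
  43^128 ≡ 1² = 1 ≡ 1 (mod 175)
194 = 128 + 64 + 2, so 43^194 = 43^128 × 43^64 × 43^2 ≡ 1 × 1 × 99 (mod 175)
Multiplying step by step:
  1 × 1 = 1 ≡ 1 (mod 175)
  1 × 99 = 99 ≡ 99 (mod 175)
Result: 43^194 ≡ 99 (mod 175)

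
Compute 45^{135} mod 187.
122

Using successive squaring:
Binary expansion of 135: 10000111
Powers of 45 mod 187 (each is the square of the previous):
  45^1 ≡ 45 (mod 187)
  45^2 ≡ 45² = 2025 ≡ 155 (mod 187)
  45^4 ≡ 155² = 24025 ≡ 89 (mod 187)
  45^8 ≡ 89² = 7921 ≡ 67 (mod 187)
  45^16 ≡ 67² = 4489 ≡ 1 (mod 187)
  45^32 ≡ 1² = 1 ≡ 1 (mod 187)
  45^64 ≡ 1² = 1 ≡ 1 (mod 187)
  45^128 ≡ 1² = 1 ≡ 1 (mod 187)
135 = 128 + 4 + 2 + 1, so 45^135 = 45^128 × 45^4 × 45^2 × 45^1 ≡ 1 × 89 × 155 × 45 (mod 187)
Multiplying step by step:
  1 × 89 = 89 ≡ 89 (mod 187)
  89 × 155 = 13795 ≡ 144 (mod 187)
  144 × 45 = 6480 ≡ 122 (mod 187)
Result: 45^135 ≡ 122 (mod 187)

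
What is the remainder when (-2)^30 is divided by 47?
Using repeated squaring. (-2) ≡ 45 (mod 47). 30 = 16 + 8 + 4 + 2 (binary 11110). Repeated squaring mod 47: 45^1 ≡ 45; 45^2 ≡ 45² = 2025 ≡ 4; 45^4 ≡ 4² = 16 ≡ 16; 45^8 ≡ 16² = 256 ≡ 21; 45^16 ≡ 21² = 441 ≡ 18. Multiply: (-2)^30 ≡ 45^16 × 45^8 × 45^4 × 45^2 ≡ 18 × 21 × 16 × 4 (mod 47): 18 × 21 = 378 ≡ 2; 2 × 16 = 32 ≡ 32; 32 × 4 = 128 ≡ 34. So (-2)^30 ≡ 34 (mod 47).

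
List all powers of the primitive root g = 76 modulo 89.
g^1, g^2, ..., g^{88} mod 89: {76, 80, 28, 81, 15, 72, 43, 64, 58, 47, 12, 22, 70, 69, 82, 2, 63, 71, 56, 73, 30, 55, 86, 39, 27, 5, 24, 44, 51, 49, 75, 4, 37, 53, 23, 57, 60, 21, 83, 78, 54, 10, 48, 88, 13, 9, 61, 8, 74, 17, 46, 25, 31, 42, 77, 67, 19, 20, 7, 87, 26, 18, 33, 16, 59, 34, 3, 50, 62, 84, 65, 45, 38, 40, 14, 85, 52, 36, 66, 32, 29, 68, 6, 11, 35, 79, 41, 1}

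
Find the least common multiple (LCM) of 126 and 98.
882

First find GCD(126, 98) using the Euclidean algorithm:
126 = 1 × 98 + 28
98 = 3 × 28 + 14
28 = 2 × 14 + 0
GCD(126, 98) = 14

LCM formula: LCM(a, b) = (a × b) / GCD(a, b)
LCM(126, 98) = (126 × 98) / 14
LCM(126, 98) = 12348 / 14
LCM(126, 98) = 882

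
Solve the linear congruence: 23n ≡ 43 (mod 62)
45

Since gcd(23, 62) = 1 divides 43, a solution exists.
Multiply both sides by the inverse of 23 mod 62:
  23^(-1) mod 62 = 27
  x ≡ 27 × 43 ≡ 1161 ≡ 45 (mod 62)
Verification: 23 × 45 = 1035 = 16 × 62 + 43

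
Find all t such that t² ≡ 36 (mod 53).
The square roots of 36 mod 53 are 47 and 6. Verify: 47² = 2209 ≡ 36 (mod 53)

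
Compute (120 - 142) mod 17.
12

(120 - 142) = -22
-22 mod 17 = 12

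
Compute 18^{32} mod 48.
0

Using successive squaring:
Binary expansion of 32: 100000
Powers of 18 mod 48 (each is the square of the previous):
  18^1 ≡ 18 (mod 48)
  18^2 ≡ 18² = 324 ≡ 36 (mod 48)
  18^4 ≡ 36² = 1296 ≡ 0 (mod 48)
  18^8 ≡ 0² = 0 ≡ 0 (mod 48)
  18^16 ≡ 0² = 0 ≡ 0 (mod 48)
  18^32 ≡ 0² = 0 ≡ 0 (mod 48)
32 is a power of 2, so 18^32 is the last square: ≡ 0 (mod 48)
Result: 18^32 ≡ 0 (mod 48)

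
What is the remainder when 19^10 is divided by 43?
10 = 8 + 2 (binary 1010). Repeated squaring mod 43: 19^1 ≡ 19; 19^2 ≡ 19² = 361 ≡ 17; 19^4 ≡ 17² = 289 ≡ 31; 19^8 ≡ 31² = 961 ≡ 15. Multiply: 19^10 = 19^8 × 19^2 ≡ 15 × 17 (mod 43): 15 × 17 = 255 ≡ 40. So 19^10 ≡ 40 (mod 43).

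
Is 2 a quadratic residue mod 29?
By Euler's criterion: 2^{14} ≡ 28 (mod 29). Since this equals -1 (≡ 28), 2 is not a QR.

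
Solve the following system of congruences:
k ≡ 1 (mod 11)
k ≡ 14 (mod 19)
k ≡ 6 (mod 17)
584

Using the Chinese Remainder Theorem:
M = product of moduli = 3553
For equation 1: M_1 = 323, 323 ≡ 4 (mod 11), inverse of 323 mod 11 is 3 (check: 4 × 3 = 12 ≡ 1 (mod 11))
For equation 2: M_2 = 187, 187 ≡ 16 (mod 19), inverse of 187 mod 19 is 6 (check: 16 × 6 = 96 ≡ 1 (mod 19))
For equation 3: M_3 = 209, 209 ≡ 5 (mod 17), inverse of 209 mod 17 is 7 (check: 5 × 7 = 35 ≡ 1 (mod 17))
Combine: k ≡ Σ r_i×M_i×(M_i⁻¹ mod m_i) = 1×323×3 + 14×187×6 + 6×209×7 = 969 + 15708 + 8778 = 25455
25455 mod 3553 = 584
k ≡ 584 (mod 3553)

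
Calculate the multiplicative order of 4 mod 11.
Powers of 4 mod 11: 4^1≡4, 4^2≡5, 4^3≡9, 4^4≡3, 4^5≡1. Order = 5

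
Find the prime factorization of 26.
2 × 13

Divide by primes starting from smallest:
26 ÷ 2 = 13
13 ÷ 13 = 1

26 = 2 × 13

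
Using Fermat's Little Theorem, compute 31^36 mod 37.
By Fermat's Little Theorem, 31^{36} ≡ 1 (mod 37) since 37 is prime and gcd(31, 37) = 1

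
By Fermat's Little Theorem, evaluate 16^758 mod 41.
By Fermat: 16^{40} ≡ 1 (mod 41). 758 ≡ 38 (mod 40). So 16^{758} ≡ 16^{38} ≡ 37 (mod 41)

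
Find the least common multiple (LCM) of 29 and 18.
522

First find GCD(29, 18) using the Euclidean algorithm:
29 = 1 × 18 + 11
18 = 1 × 11 + 7
11 = 1 × 7 + 4
7 = 1 × 4 + 3
4 = 1 × 3 + 1
3 = 3 × 1 + 0
GCD(29, 18) = 1

LCM formula: LCM(a, b) = (a × b) / GCD(a, b)
LCM(29, 18) = (29 × 18) / 1
LCM(29, 18) = 522 / 1
LCM(29, 18) = 522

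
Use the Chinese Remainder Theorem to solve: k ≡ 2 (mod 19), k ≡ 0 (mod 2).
2

Using the Chinese Remainder Theorem:
M = product of moduli = 38
For equation 1: M_1 = 2, 2 ≡ 2 (mod 19), inverse of 2 mod 19 is 10 (check: 2 × 10 = 20 ≡ 1 (mod 19))
For equation 2: M_2 = 19, 19 ≡ 1 (mod 2), inverse of 19 mod 2 is 1 (check: 1 × 1 = 1 ≡ 1 (mod 2))
Combine: k ≡ Σ r_i×M_i×(M_i⁻¹ mod m_i) = 2×2×10 + 0×19×1 = 40 + 0 = 40
40 mod 38 = 2
k ≡ 2 (mod 38)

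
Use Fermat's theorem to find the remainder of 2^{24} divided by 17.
1

By Fermat's Little Theorem, a^(p-1) ≡ 1 (mod p) for prime p and gcd(a, p) = 1
Here p = 17, so 2^16 ≡ 1 (mod 17)
We can reduce the exponent: 24 mod 16 = 8
So 2^24 ≡ 2^8 (mod 17)
Computing: 2^8 mod 17 = 1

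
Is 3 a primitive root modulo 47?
No

To verify, check if 3^(46/q) ≢ 1 (mod 47) for each prime divisor q of 46
Divisors of 46 = 46: [1, 2, 23, 46]
  3^(46/2) = 3^23 ≡ 1 (mod 47)
  3^(46/23) = 3^2 ≡ 9 (mod 47)
Conclusion: 3 is not a primitive root modulo 47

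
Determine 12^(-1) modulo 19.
12^(-1) ≡ 8 (mod 19). Verification: 12 × 8 = 96 ≡ 1 (mod 19)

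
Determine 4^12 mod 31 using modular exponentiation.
Using repeated squaring. 12 = 8 + 4 (binary 1100). Repeated squaring mod 31: 4^1 ≡ 4; 4^2 ≡ 4² = 16 ≡ 16; 4^4 ≡ 16² = 256 ≡ 8; 4^8 ≡ 8² = 64 ≡ 2. Multiply: 4^12 = 4^8 × 4^4 ≡ 2 × 8 (mod 31): 2 × 8 = 16 ≡ 16. So 4^12 ≡ 16 (mod 31).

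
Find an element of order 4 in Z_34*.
13 has order 4 mod 34 since 13^{4} ≡ 1 (mod 34) and no smaller power works.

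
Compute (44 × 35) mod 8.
4

(44 × 35) = 1540
1540 mod 8 = 4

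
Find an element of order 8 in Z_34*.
9 has order 8 mod 34 since 9^{8} ≡ 1 (mod 34) and no smaller power works.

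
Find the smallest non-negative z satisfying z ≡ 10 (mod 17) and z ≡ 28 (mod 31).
M = 17 × 31 = 527. M₁ = 31, y₁ ≡ 11 (mod 17). M₂ = 17, y₂ ≡ 11 (mod 31). z = 10×31×11 + 28×17×11 ≡ 214 (mod 527)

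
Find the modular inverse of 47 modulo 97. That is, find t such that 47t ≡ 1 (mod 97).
64

Using Extended Euclidean Algorithm:
gcd(47, 97) = 1
Bezout coefficients: 47 × -33 + 97 × 16 = 1
So 47 × -33 ≡ 1 (mod 97)
The inverse is -33 mod 97 = 64
Verification: 47 × 64 = 3008 = 31 × 97 + 1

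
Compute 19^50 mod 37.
Using Fermat: 19^{36} ≡ 1 (mod 37). 50 ≡ 14 (mod 36). So 19^{50} ≡ 19^{14} ≡ 21 (mod 37)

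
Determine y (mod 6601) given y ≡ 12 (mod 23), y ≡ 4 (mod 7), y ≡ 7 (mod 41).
1852

Using the Chinese Remainder Theorem:
M = product of moduli = 6601
For equation 1: M_1 = 287, 287 ≡ 11 (mod 23), inverse of 287 mod 23 is 21 (check: 11 × 21 = 231 ≡ 1 (mod 23))
For equation 2: M_2 = 943, 943 ≡ 5 (mod 7), inverse of 943 mod 7 is 3 (check: 5 × 3 = 15 ≡ 1 (mod 7))
For equation 3: M_3 = 161, 161 ≡ 38 (mod 41), inverse of 161 mod 41 is 27 (check: 38 × 27 = 1026 ≡ 1 (mod 41))
Combine: y ≡ Σ r_i×M_i×(M_i⁻¹ mod m_i) = 12×287×21 + 4×943×3 + 7×161×27 = 72324 + 11316 + 30429 = 114069
114069 mod 6601 = 1852
y ≡ 1852 (mod 6601)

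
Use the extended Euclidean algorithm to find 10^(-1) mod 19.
Extended GCD: 10(2) + 19(-1) = 1. So 10^(-1) ≡ 2 ≡ 2 (mod 19). Verify: 10 × 2 = 20 ≡ 1 (mod 19)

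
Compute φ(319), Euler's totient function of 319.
280

Prime factorization: 319 = 11 × 29
Using the formula φ(n) = n × Π(1 - 1/p) for each prime factor p:
φ(319) = 319 × (1 - 1/11) × (1 - 1/29)
φ(319) = 280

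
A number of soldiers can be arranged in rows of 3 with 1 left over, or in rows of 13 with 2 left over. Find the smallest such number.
M = 3 × 13 = 39. M₁ = 13, y₁ ≡ 1 (mod 3). M₂ = 3, y₂ ≡ 9 (mod 13). t = 1×13×1 + 2×3×9 ≡ 28 (mod 39). The smallest positive such number is 28.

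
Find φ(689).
624

Prime factorization: 689 = 13 × 53
Using the formula φ(n) = n × Π(1 - 1/p) for each prime factor p:
φ(689) = 689 × (1 - 1/13) × (1 - 1/53)
φ(689) = 624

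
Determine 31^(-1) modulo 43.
31^(-1) ≡ 25 (mod 43). Verification: 31 × 25 = 775 ≡ 1 (mod 43)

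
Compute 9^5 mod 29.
5 = 4 + 1 (binary 101). Repeated squaring mod 29: 9^1 ≡ 9; 9^2 ≡ 9² = 81 ≡ 23; 9^4 ≡ 23² = 529 ≡ 7. Multiply: 9^5 = 9^4 × 9^1 ≡ 7 × 9 (mod 29): 7 × 9 = 63 ≡ 5. So 9^5 ≡ 5 (mod 29).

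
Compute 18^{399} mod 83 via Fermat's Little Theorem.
67

By Fermat's Little Theorem, a^(p-1) ≡ 1 (mod p) for prime p and gcd(a, p) = 1
Here p = 83, so 18^82 ≡ 1 (mod 83)
We can reduce the exponent: 399 mod 82 = 71
So 18^399 ≡ 18^71 (mod 83)
Computing: 18^71 mod 83 = 67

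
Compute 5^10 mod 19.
10 = 8 + 2 (binary 1010). Repeated squaring mod 19: 5^1 ≡ 5; 5^2 ≡ 5² = 25 ≡ 6; 5^4 ≡ 6² = 36 ≡ 17; 5^8 ≡ 17² = 289 ≡ 4. Multiply: 5^10 = 5^8 × 5^2 ≡ 4 × 6 (mod 19): 4 × 6 = 24 ≡ 5. So 5^10 ≡ 5 (mod 19).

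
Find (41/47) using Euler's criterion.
(41/47) = 41^{23} mod 47 = -1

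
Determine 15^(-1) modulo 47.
15^(-1) ≡ 22 (mod 47). Verification: 15 × 22 = 330 ≡ 1 (mod 47)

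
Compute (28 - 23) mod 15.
5

(28 - 23) = 5
5 mod 15 = 5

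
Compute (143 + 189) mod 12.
8

(143 + 189) = 332
332 mod 12 = 8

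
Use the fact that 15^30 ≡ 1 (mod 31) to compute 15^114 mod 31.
By Fermat: 15^{30} ≡ 1 (mod 31). 114 = 3×30 + 24. So 15^{114} ≡ 15^{24} ≡ 2 (mod 31)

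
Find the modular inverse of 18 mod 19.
18^(-1) ≡ 18 (mod 19). Verification: 18 × 18 = 324 ≡ 1 (mod 19)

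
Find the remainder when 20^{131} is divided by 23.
By Fermat: 20^{22} ≡ 1 (mod 23). 131 = 5×22 + 21. So 20^{131} ≡ 20^{21} ≡ 15 (mod 23)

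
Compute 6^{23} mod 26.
24

Using successive squaring:
Binary expansion of 23: 10111
Powers of 6 mod 26 (each is the square of the previous):
  6^1 ≡ 6 (mod 26)
  6^2 ≡ 6² = 36 ≡ 10 (mod 26)
  6^4 ≡ 10² = 100 ≡ 22 (mod 26)
  6^8 ≡ 22² = 484 ≡ 16 (mod 26)
  6^16 ≡ 16² = 256 ≡ 22 (mod 26)
23 = 16 + 4 + 2 + 1, so 6^23 = 6^16 × 6^4 × 6^2 × 6^1 ≡ 22 × 22 × 10 × 6 (mod 26)
Multiplying step by step:
  22 × 22 = 484 ≡ 16 (mod 26)
  16 × 10 = 160 ≡ 4 (mod 26)
  4 × 6 = 24 ≡ 24 (mod 26)
Result: 6^23 ≡ 24 (mod 26)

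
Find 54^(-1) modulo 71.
25

Using Extended Euclidean Algorithm:
gcd(54, 71) = 1
Bezout coefficients: 54 × 25 + 71 × -19 = 1
So 54 × 25 ≡ 1 (mod 71)
The inverse is 25 mod 71 = 25
Verification: 54 × 25 = 1350 = 19 × 71 + 1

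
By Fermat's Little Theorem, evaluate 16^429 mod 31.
By Fermat: 16^{30} ≡ 1 (mod 31). 429 ≡ 9 (mod 30). So 16^{429} ≡ 16^{9} ≡ 2 (mod 31)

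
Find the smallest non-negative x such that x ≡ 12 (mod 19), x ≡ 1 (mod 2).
31

Using the Chinese Remainder Theorem:
M = product of moduli = 38
For equation 1: M_1 = 2, 2 ≡ 2 (mod 19), inverse of 2 mod 19 is 10 (check: 2 × 10 = 20 ≡ 1 (mod 19))
For equation 2: M_2 = 19, 19 ≡ 1 (mod 2), inverse of 19 mod 2 is 1 (check: 1 × 1 = 1 ≡ 1 (mod 2))
Combine: x ≡ Σ r_i×M_i×(M_i⁻¹ mod m_i) = 12×2×10 + 1×19×1 = 240 + 19 = 259
259 mod 38 = 31
x ≡ 31 (mod 38)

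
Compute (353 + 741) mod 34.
6

(353 + 741) = 1094
1094 mod 34 = 6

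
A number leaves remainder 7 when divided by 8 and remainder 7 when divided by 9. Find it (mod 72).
M = 8 × 9 = 72. M₁ = 9, y₁ ≡ 1 (mod 8). M₂ = 8, y₂ ≡ 8 (mod 9). k = 7×9×1 + 7×8×8 ≡ 7 (mod 72)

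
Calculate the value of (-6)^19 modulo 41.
Using repeated squaring. (-6) ≡ 35 (mod 41). 19 = 16 + 2 + 1 (binary 10011). Repeated squaring mod 41: 35^1 ≡ 35; 35^2 ≡ 35² = 1225 ≡ 36; 35^4 ≡ 36² = 1296 ≡ 25; 35^8 ≡ 25² = 625 ≡ 10; 35^16 ≡ 10² = 100 ≡ 18. Multiply: (-6)^19 ≡ 35^16 × 35^2 × 35^1 ≡ 18 × 36 × 35 (mod 41): 18 × 36 = 648 ≡ 33; 33 × 35 = 1155 ≡ 7. So (-6)^19 ≡ 7 (mod 41).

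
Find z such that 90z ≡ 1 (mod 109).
90^(-1) ≡ 86 (mod 109). Verification: 90 × 86 = 7740 ≡ 1 (mod 109)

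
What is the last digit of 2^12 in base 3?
Using Fermat: 2^{2} ≡ 1 (mod 3). 12 ≡ 0 (mod 2). So 2^{12} ≡ 2^{0} ≡ 1 (mod 3)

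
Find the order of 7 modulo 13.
Powers of 7 mod 13: 7^1≡7, 7^2≡10, 7^3≡5, 7^4≡9, 7^5≡11, 7^6≡12, 7^7≡6, 7^8≡3, 7^9≡8, 7^10≡4, 7^11≡2, 7^12≡1. Order = 12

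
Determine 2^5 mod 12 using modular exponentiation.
5 = 4 + 1 (binary 101). Repeated squaring mod 12: 2^1 ≡ 2; 2^2 ≡ 2² = 4 ≡ 4; 2^4 ≡ 4² = 16 ≡ 4. Multiply: 2^5 = 2^4 × 2^1 ≡ 4 × 2 (mod 12): 4 × 2 = 8 ≡ 8. So 2^5 ≡ 8 (mod 12).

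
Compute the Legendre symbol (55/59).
(55/59) = 55^{29} mod 59 = -1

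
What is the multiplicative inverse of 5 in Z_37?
15

Using Extended Euclidean Algorithm:
gcd(5, 37) = 1
Bezout coefficients: 5 × 15 + 37 × -2 = 1
So 5 × 15 ≡ 1 (mod 37)
The inverse is 15 mod 37 = 15
Verification: 5 × 15 = 75 = 2 × 37 + 1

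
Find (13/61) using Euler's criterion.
(13/61) = 13^{30} mod 61 = 1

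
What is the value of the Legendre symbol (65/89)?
(65/89) = 65^{44} mod 89 = -1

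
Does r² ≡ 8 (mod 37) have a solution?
By Euler's criterion: 8^{18} ≡ 36 (mod 37). Since this equals -1 (≡ 36), 8 is not a QR.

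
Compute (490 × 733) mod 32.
2

(490 × 733) = 359170
359170 mod 32 = 2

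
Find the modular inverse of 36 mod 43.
36^(-1) ≡ 6 (mod 43). Verification: 36 × 6 = 216 ≡ 1 (mod 43)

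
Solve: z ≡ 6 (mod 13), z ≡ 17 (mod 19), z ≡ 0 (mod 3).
M = 13 × 19 × 3 = 741. M₁ = 57, y₁ ≡ 8 (mod 13). M₂ = 39, y₂ ≡ 1 (mod 19). M₃ = 247, y₃ ≡ 1 (mod 3). z = 6×57×8 + 17×39×1 + 0×247×1 ≡ 435 (mod 741)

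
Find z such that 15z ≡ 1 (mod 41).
15^(-1) ≡ 11 (mod 41). Verification: 15 × 11 = 165 ≡ 1 (mod 41)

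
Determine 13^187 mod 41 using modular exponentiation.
Using Fermat: 13^{40} ≡ 1 (mod 41). 187 ≡ 27 (mod 40). So 13^{187} ≡ 13^{27} ≡ 15 (mod 41)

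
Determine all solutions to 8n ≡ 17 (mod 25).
24

Since gcd(8, 25) = 1 divides 17, a solution exists.
Multiply both sides by the inverse of 8 mod 25:
  8^(-1) mod 25 = 22
  x ≡ 22 × 17 ≡ 374 ≡ 24 (mod 25)
Verification: 8 × 24 = 192 = 7 × 25 + 17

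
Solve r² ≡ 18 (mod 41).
The square roots of 18 mod 41 are 10 and 31. Verify: 10² = 100 ≡ 18 (mod 41)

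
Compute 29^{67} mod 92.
29

Using successive squaring:
Binary expansion of 67: 1000011
Powers of 29 mod 92 (each is the square of the previous):
  29^1 ≡ 29 (mod 92)
  29^2 ≡ 29² = 841 ≡ 13 (mod 92)
  29^4 ≡ 13² = 169 ≡ 77 (mod 92)
  29^8 ≡ 77² = 5929 ≡ 41 (mod 92)
  29^16 ≡ 41² = 1681 ≡ 25 (mod 92)
  29^32 ≡ 25² = 625 ≡ 73 (mod 92)
  29^64 ≡ 73² = 5329 ≡ 85 (mod 92)
67 = 64 + 2 + 1, so 29^67 = 29^64 × 29^2 × 29^1 ≡ 85 × 13 × 29 (mod 92)
Multiplying step by step:
  85 × 13 = 1105 ≡ 1 (mod 92)
  1 × 29 = 29 ≡ 29 (mod 92)
Result: 29^67 ≡ 29 (mod 92)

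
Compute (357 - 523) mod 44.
10

(357 - 523) = -166
-166 mod 44 = 10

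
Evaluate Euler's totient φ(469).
396

Prime factorization: 469 = 7 × 67
Using the formula φ(n) = n × Π(1 - 1/p) for each prime factor p:
φ(469) = 469 × (1 - 1/7) × (1 - 1/67)
φ(469) = 396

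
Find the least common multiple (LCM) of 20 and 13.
260

First find GCD(20, 13) using the Euclidean algorithm:
20 = 1 × 13 + 7
13 = 1 × 7 + 6
7 = 1 × 6 + 1
6 = 6 × 1 + 0
GCD(20, 13) = 1

LCM formula: LCM(a, b) = (a × b) / GCD(a, b)
LCM(20, 13) = (20 × 13) / 1
LCM(20, 13) = 260 / 1
LCM(20, 13) = 260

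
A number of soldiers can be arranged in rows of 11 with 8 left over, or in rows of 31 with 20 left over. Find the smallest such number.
M = 11 × 31 = 341. M₁ = 31, y₁ ≡ 5 (mod 11). M₂ = 11, y₂ ≡ 17 (mod 31). t = 8×31×5 + 20×11×17 ≡ 206 (mod 341). The smallest positive such number is 206.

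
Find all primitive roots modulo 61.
Primitive roots mod 61: {2, 6, 7, 10, 17, 18, 26, 30, 31, 35, 43, 44, 51, 54, 55, 59}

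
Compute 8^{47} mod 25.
2

Using successive squaring:
Binary expansion of 47: 101111
Powers of 8 mod 25 (each is the square of the previous):
  8^1 ≡ 8 (mod 25)
  8^2 ≡ 8² = 64 ≡ 14 (mod 25)
  8^4 ≡ 14² = 196 ≡ 21 (mod 25)
  8^8 ≡ 21² = 441 ≡ 16 (mod 25)
  8^16 ≡ 16² = 256 ≡ 6 (mod 25)
  8^32 ≡ 6² = 36 ≡ 11 (mod 25)
47 = 32 + 8 + 4 + 2 + 1, so 8^47 = 8^32 × 8^8 × 8^4 × 8^2 × 8^1 ≡ 11 × 16 × 21 × 14 × 8 (mod 25)
Multiplying step by step:
  11 × 16 = 176 ≡ 1 (mod 25)
  1 × 21 = 21 ≡ 21 (mod 25)
  21 × 14 = 294 ≡ 19 (mod 25)
  19 × 8 = 152 ≡ 2 (mod 25)
Result: 8^47 ≡ 2 (mod 25)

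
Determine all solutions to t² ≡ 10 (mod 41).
The square roots of 10 mod 41 are 16 and 25. Verify: 16² = 256 ≡ 10 (mod 41)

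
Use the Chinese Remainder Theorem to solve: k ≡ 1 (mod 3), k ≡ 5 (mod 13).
M = 3 × 13 = 39. M₁ = 13, y₁ ≡ 1 (mod 3). M₂ = 3, y₂ ≡ 9 (mod 13). k = 1×13×1 + 5×3×9 ≡ 31 (mod 39)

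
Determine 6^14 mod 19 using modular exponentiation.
Using repeated squaring. 14 = 8 + 4 + 2 (binary 1110). Repeated squaring mod 19: 6^1 ≡ 6; 6^2 ≡ 6² = 36 ≡ 17; 6^4 ≡ 17² = 289 ≡ 4; 6^8 ≡ 4² = 16 ≡ 16. Multiply: 6^14 = 6^8 × 6^4 × 6^2 ≡ 16 × 4 × 17 (mod 19): 16 × 4 = 64 ≡ 7; 7 × 17 = 119 ≡ 5. So 6^14 ≡ 5 (mod 19).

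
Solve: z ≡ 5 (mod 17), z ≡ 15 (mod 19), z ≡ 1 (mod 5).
M = 17 × 19 × 5 = 1615. M₁ = 95, y₁ ≡ 12 (mod 17). M₂ = 85, y₂ ≡ 17 (mod 19). M₃ = 323, y₃ ≡ 2 (mod 5). z = 5×95×12 + 15×85×17 + 1×323×2 ≡ 566 (mod 1615)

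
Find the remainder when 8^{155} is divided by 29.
By Fermat: 8^{28} ≡ 1 (mod 29). 155 = 5×28 + 15. So 8^{155} ≡ 8^{15} ≡ 21 (mod 29)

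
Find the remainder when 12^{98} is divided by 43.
By Fermat: 12^{42} ≡ 1 (mod 43). 98 = 2×42 + 14. So 12^{98} ≡ 12^{14} ≡ 36 (mod 43)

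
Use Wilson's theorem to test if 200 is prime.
(199)! mod 200 = 0. Since 0 ≢ -1 (mod 200), 200 is not prime.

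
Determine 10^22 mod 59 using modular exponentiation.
Using repeated squaring. 22 = 16 + 4 + 2 (binary 10110). Repeated squaring mod 59: 10^1 ≡ 10; 10^2 ≡ 10² = 100 ≡ 41; 10^4 ≡ 41² = 1681 ≡ 29; 10^8 ≡ 29² = 841 ≡ 15; 10^16 ≡ 15² = 225 ≡ 48. Multiply: 10^22 = 10^16 × 10^4 × 10^2 ≡ 48 × 29 × 41 (mod 59): 48 × 29 = 1392 ≡ 35; 35 × 41 = 1435 ≡ 19. So 10^22 ≡ 19 (mod 59).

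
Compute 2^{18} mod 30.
4

Using successive squaring:
Binary expansion of 18: 10010
Powers of 2 mod 30 (each is the square of the previous):
  2^1 ≡ 2 (mod 30)
  2^2 ≡ 2² = 4 ≡ 4 (mod 30)
  2^4 ≡ 4² = 16 ≡ 16 (mod 30)
  2^8 ≡ 16² = 256 ≡ 16 (mod 30)
  2^16 ≡ 16² = 256 ≡ 16 (mod 30)
18 = 16 + 2, so 2^18 = 2^16 × 2^2 ≡ 16 × 4 (mod 30)
Multiplying step by step:
  16 × 4 = 64 ≡ 4 (mod 30)
Result: 2^18 ≡ 4 (mod 30)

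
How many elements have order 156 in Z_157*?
Number of primitive roots mod 157 = φ(156) = 48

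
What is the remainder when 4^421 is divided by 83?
Using Fermat: 4^{82} ≡ 1 (mod 83). 421 ≡ 11 (mod 82). So 4^{421} ≡ 4^{11} ≡ 65 (mod 83)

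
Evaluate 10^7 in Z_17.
7 = 4 + 2 + 1 (binary 111). Repeated squaring mod 17: 10^1 ≡ 10; 10^2 ≡ 10² = 100 ≡ 15; 10^4 ≡ 15² = 225 ≡ 4. Multiply: 10^7 = 10^4 × 10^2 × 10^1 ≡ 4 × 15 × 10 (mod 17): 4 × 15 = 60 ≡ 9; 9 × 10 = 90 ≡ 5. So 10^7 ≡ 5 (mod 17).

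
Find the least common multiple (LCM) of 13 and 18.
234

First find GCD(13, 18) using the Euclidean algorithm:
13 = 0 × 18 + 13
18 = 1 × 13 + 5
13 = 2 × 5 + 3
5 = 1 × 3 + 2
3 = 1 × 2 + 1
2 = 2 × 1 + 0
GCD(13, 18) = 1

LCM formula: LCM(a, b) = (a × b) / GCD(a, b)
LCM(13, 18) = (13 × 18) / 1
LCM(13, 18) = 234 / 1
LCM(13, 18) = 234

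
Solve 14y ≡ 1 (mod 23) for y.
5

Using Extended Euclidean Algorithm:
gcd(14, 23) = 1
Bezout coefficients: 14 × 5 + 23 × -3 = 1
So 14 × 5 ≡ 1 (mod 23)
The inverse is 5 mod 23 = 5
Verification: 14 × 5 = 70 = 3 × 23 + 1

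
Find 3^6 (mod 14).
6 = 4 + 2 (binary 110). Repeated squaring mod 14: 3^1 ≡ 3; 3^2 ≡ 3² = 9 ≡ 9; 3^4 ≡ 9² = 81 ≡ 11. Multiply: 3^6 = 3^4 × 3^2 ≡ 11 × 9 (mod 14): 11 × 9 = 99 ≡ 1. So 3^6 ≡ 1 (mod 14).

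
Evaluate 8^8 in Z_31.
8 = 8 (binary 1000). Repeated squaring mod 31: 8^1 ≡ 8; 8^2 ≡ 8² = 64 ≡ 2; 8^4 ≡ 2² = 4 ≡ 4; 8^8 ≡ 4² = 16 ≡ 16. So 8^8 ≡ 16 (mod 31).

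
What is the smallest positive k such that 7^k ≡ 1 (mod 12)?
Powers of 7 mod 12: 7^1≡7, 7^2≡1. Order = 2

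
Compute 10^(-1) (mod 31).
10^(-1) ≡ 28 (mod 31). Verification: 10 × 28 = 280 ≡ 1 (mod 31)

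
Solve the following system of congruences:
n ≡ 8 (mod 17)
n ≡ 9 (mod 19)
161

Using the Chinese Remainder Theorem:
M = product of moduli = 323
For equation 1: M_1 = 19, 19 ≡ 2 (mod 17), inverse of 19 mod 17 is 9 (check: 2 × 9 = 18 ≡ 1 (mod 17))
For equation 2: M_2 = 17, 17 ≡ 17 (mod 19), inverse of 17 mod 19 is 9 (check: 17 × 9 = 153 ≡ 1 (mod 19))
Combine: n ≡ Σ r_i×M_i×(M_i⁻¹ mod m_i) = 8×19×9 + 9×17×9 = 1368 + 1377 = 2745
2745 mod 323 = 161
n ≡ 161 (mod 323)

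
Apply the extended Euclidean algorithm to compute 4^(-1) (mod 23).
Extended GCD: 4(6) + 23(-1) = 1. So 4^(-1) ≡ 6 ≡ 6 (mod 23). Verify: 4 × 6 = 24 ≡ 1 (mod 23)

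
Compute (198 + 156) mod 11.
2

(198 + 156) = 354
354 mod 11 = 2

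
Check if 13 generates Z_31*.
p - 1 = 30 has prime divisors 2, 3, 5. Check 13^(30/q) mod 31 for each: 13^(30/2) = 13^15 ≡ 30, 13^(30/3) = 13^10 ≡ 5, 13^(30/5) = 13^6 ≡ 16 (mod 31). None of these is 1, so 13 has order 30 = φ(31), so it is a primitive root mod 31.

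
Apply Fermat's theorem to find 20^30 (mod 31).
By Fermat's Little Theorem, 20^{30} ≡ 1 (mod 31) since 31 is prime and gcd(20, 31) = 1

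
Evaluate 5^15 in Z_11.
Using Fermat: 5^{10} ≡ 1 (mod 11). 15 ≡ 5 (mod 10). So 5^{15} ≡ 5^{5} ≡ 1 (mod 11)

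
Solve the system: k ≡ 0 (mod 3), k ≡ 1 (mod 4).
M = 3 × 4 = 12. M₁ = 4, y₁ ≡ 1 (mod 3). M₂ = 3, y₂ ≡ 3 (mod 4). k = 0×4×1 + 1×3×3 ≡ 9 (mod 12)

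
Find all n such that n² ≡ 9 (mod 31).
The square roots of 9 mod 31 are 28 and 3. Verify: 28² = 784 ≡ 9 (mod 31)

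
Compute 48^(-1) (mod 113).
73

Using Extended Euclidean Algorithm:
gcd(48, 113) = 1
Bezout coefficients: 48 × -40 + 113 × 17 = 1
So 48 × -40 ≡ 1 (mod 113)
The inverse is -40 mod 113 = 73
Verification: 48 × 73 = 3504 = 31 × 113 + 1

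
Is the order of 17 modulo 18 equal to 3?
No, the actual order is 2, not 3.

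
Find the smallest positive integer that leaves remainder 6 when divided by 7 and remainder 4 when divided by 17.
M = 7 × 17 = 119. M₁ = 17, y₁ ≡ 5 (mod 7). M₂ = 7, y₂ ≡ 5 (mod 17). m = 6×17×5 + 4×7×5 ≡ 55 (mod 119). The smallest positive such number is 55.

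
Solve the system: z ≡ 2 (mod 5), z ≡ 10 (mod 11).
M = 5 × 11 = 55. M₁ = 11, y₁ ≡ 1 (mod 5). M₂ = 5, y₂ ≡ 9 (mod 11). z = 2×11×1 + 10×5×9 ≡ 32 (mod 55)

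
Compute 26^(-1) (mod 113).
100

Using Extended Euclidean Algorithm:
gcd(26, 113) = 1
Bezout coefficients: 26 × -13 + 113 × 3 = 1
So 26 × -13 ≡ 1 (mod 113)
The inverse is -13 mod 113 = 100
Verification: 26 × 100 = 2600 = 23 × 113 + 1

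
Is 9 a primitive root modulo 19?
p - 1 = 18 has prime divisors 2, 3. Check 9^(18/q) mod 19 for each: 9^(18/2) = 9^9 ≡ 1, 9^(18/3) = 9^6 ≡ 11 (mod 19). Since 9^9 ≡ 1 (mod 19), the order of 9 divides 9 (in fact the order is 9) ≠ 18, so it is not a primitive root.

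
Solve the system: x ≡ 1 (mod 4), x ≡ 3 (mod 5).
M = 4 × 5 = 20. M₁ = 5, y₁ ≡ 1 (mod 4). M₂ = 4, y₂ ≡ 4 (mod 5). x = 1×5×1 + 3×4×4 ≡ 13 (mod 20)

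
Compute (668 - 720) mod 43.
34

(668 - 720) = -52
-52 mod 43 = 34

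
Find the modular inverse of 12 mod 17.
12^(-1) ≡ 10 (mod 17). Verification: 12 × 10 = 120 ≡ 1 (mod 17)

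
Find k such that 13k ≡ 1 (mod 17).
13^(-1) ≡ 4 (mod 17). Verification: 13 × 4 = 52 ≡ 1 (mod 17)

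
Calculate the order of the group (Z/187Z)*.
160

Prime factorization: 187 = 11 × 17
Using the formula φ(n) = n × Π(1 - 1/p) for each prime factor p:
φ(187) = 187 × (1 - 1/11) × (1 - 1/17)
φ(187) = 160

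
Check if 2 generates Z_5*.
p - 1 = 4 has prime divisors 2. Check 2^(4/q) mod 5 for each: 2^(4/2) = 2^2 ≡ 4 (mod 5). None of these is 1, so 2 has order 4 = φ(5), so it is a primitive root mod 5.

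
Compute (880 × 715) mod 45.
10

(880 × 715) = 629200
629200 mod 45 = 10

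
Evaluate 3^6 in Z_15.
6 = 4 + 2 (binary 110). Repeated squaring mod 15: 3^1 ≡ 3; 3^2 ≡ 3² = 9 ≡ 9; 3^4 ≡ 9² = 81 ≡ 6. Multiply: 3^6 = 3^4 × 3^2 ≡ 6 × 9 (mod 15): 6 × 9 = 54 ≡ 9. So 3^6 ≡ 9 (mod 15).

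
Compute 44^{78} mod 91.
64

Using successive squaring:
Binary expansion of 78: 1001110
Powers of 44 mod 91 (each is the square of the previous):
  44^1 ≡ 44 (mod 91)
  44^2 ≡ 44² = 1936 ≡ 25 (mod 91)
  44^4 ≡ 25² = 625 ≡ 79 (mod 91)
  44^8 ≡ 79² = 6241 ≡ 53 (mod 91)
  44^16 ≡ 53² = 2809 ≡ 79 (mod 91)
  44^32 ≡ 79² = 6241 ≡ 53 (mod 91)
  44^64 ≡ 53² = 2809 ≡ 79 (mod 91)
78 = 64 + 8 + 4 + 2, so 44^78 = 44^64 × 44^8 × 44^4 × 44^2 ≡ 79 × 53 × 79 × 25 (mod 91)
Multiplying step by step:
  79 × 53 = 4187 ≡ 1 (mod 91)
  1 × 79 = 79 ≡ 79 (mod 91)
  79 × 25 = 1975 ≡ 64 (mod 91)
Result: 44^78 ≡ 64 (mod 91)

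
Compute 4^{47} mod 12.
4

Using successive squaring:
Binary expansion of 47: 101111
Powers of 4 mod 12 (each is the square of the previous):
  4^1 ≡ 4 (mod 12)
  4^2 ≡ 4² = 16 ≡ 4 (mod 12)
  4^4 ≡ 4² = 16 ≡ 4 (mod 12)
  4^8 ≡ 4² = 16 ≡ 4 (mod 12)
  4^16 ≡ 4² = 16 ≡ 4 (mod 12)
  4^32 ≡ 4² = 16 ≡ 4 (mod 12)
47 = 32 + 8 + 4 + 2 + 1, so 4^47 = 4^32 × 4^8 × 4^4 × 4^2 × 4^1 ≡ 4 × 4 × 4 × 4 × 4 (mod 12)
Multiplying step by step:
  4 × 4 = 16 ≡ 4 (mod 12)
  4 × 4 = 16 ≡ 4 (mod 12)
  4 × 4 = 16 ≡ 4 (mod 12)
  4 × 4 = 16 ≡ 4 (mod 12)
Result: 4^47 ≡ 4 (mod 12)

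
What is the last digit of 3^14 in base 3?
Using repeated squaring. 3 ≡ 0 (mod 3). 14 = 8 + 4 + 2 (binary 1110). Repeated squaring mod 3: 0^1 ≡ 0; 0^2 ≡ 0² = 0 ≡ 0; 0^4 ≡ 0² = 0 ≡ 0; 0^8 ≡ 0² = 0 ≡ 0. Multiply: 3^14 ≡ 0^8 × 0^4 × 0^2 ≡ 0 × 0 × 0 (mod 3): 0 × 0 = 0 ≡ 0; 0 × 0 = 0 ≡ 0. So 3^14 ≡ 0 (mod 3).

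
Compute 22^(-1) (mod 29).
4

Using Extended Euclidean Algorithm:
gcd(22, 29) = 1
Bezout coefficients: 22 × 4 + 29 × -3 = 1
So 22 × 4 ≡ 1 (mod 29)
The inverse is 4 mod 29 = 4
Verification: 22 × 4 = 88 = 3 × 29 + 1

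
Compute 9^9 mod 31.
9 = 8 + 1 (binary 1001). Repeated squaring mod 31: 9^1 ≡ 9; 9^2 ≡ 9² = 81 ≡ 19; 9^4 ≡ 19² = 361 ≡ 20; 9^8 ≡ 20² = 400 ≡ 28. Multiply: 9^9 = 9^8 × 9^1 ≡ 28 × 9 (mod 31): 28 × 9 = 252 ≡ 4. So 9^9 ≡ 4 (mod 31).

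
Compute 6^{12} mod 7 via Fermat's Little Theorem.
1

By Fermat's Little Theorem, a^(p-1) ≡ 1 (mod p) for prime p and gcd(a, p) = 1
Here p = 7, so 6^6 ≡ 1 (mod 7)
We can reduce the exponent: 12 mod 6 = 0
So 6^12 ≡ 6^0 (mod 7)
Computing: 6^0 mod 7 = 1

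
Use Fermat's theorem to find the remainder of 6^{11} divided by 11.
6

By Fermat's Little Theorem, a^(p-1) ≡ 1 (mod p) for prime p and gcd(a, p) = 1
Here p = 11, so 6^10 ≡ 1 (mod 11)
We can reduce the exponent: 11 mod 10 = 1
So 6^11 ≡ 6^1 (mod 11)
Computing: 6^1 mod 11 = 6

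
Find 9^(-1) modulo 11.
5

Using Extended Euclidean Algorithm:
gcd(9, 11) = 1
Bezout coefficients: 9 × 5 + 11 × -4 = 1
So 9 × 5 ≡ 1 (mod 11)
The inverse is 5 mod 11 = 5
Verification: 9 × 5 = 45 = 4 × 11 + 1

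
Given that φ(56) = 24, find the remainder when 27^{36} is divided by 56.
By Euler: 27^{24} ≡ 1 (mod 56) since gcd(27, 56) = 1. 36 = 1×24 + 12. So 27^{36} ≡ 27^{12} ≡ 1 (mod 56)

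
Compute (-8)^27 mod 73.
Using repeated squaring. (-8) ≡ 65 (mod 73). 27 = 16 + 8 + 2 + 1 (binary 11011). Repeated squaring mod 73: 65^1 ≡ 65; 65^2 ≡ 65² = 4225 ≡ 64; 65^4 ≡ 64² = 4096 ≡ 8; 65^8 ≡ 8² = 64 ≡ 64; 65^16 ≡ 64² = 4096 ≡ 8. Multiply: (-8)^27 ≡ 65^16 × 65^8 × 65^2 × 65^1 ≡ 8 × 64 × 64 × 65 (mod 73): 8 × 64 = 512 ≡ 1; 1 × 64 = 64 ≡ 64; 64 × 65 = 4160 ≡ 72. So (-8)^27 ≡ 72 (mod 73).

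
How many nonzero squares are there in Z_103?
For prime 103, there are (p-1)/2 = (103-1)/2 = 51 quadratic residues (excluding 0).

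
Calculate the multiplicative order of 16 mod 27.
Powers of 16 mod 27: 16^1≡16, 16^2≡13, 16^3≡19, 16^4≡7, 16^5≡4, 16^6≡10, 16^7≡25, 16^8≡22, 16^9≡1. Order = 9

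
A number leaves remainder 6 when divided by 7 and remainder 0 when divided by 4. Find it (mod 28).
M = 7 × 4 = 28. M₁ = 4, y₁ ≡ 2 (mod 7). M₂ = 7, y₂ ≡ 3 (mod 4). z = 6×4×2 + 0×7×3 ≡ 20 (mod 28)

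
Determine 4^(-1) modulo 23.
4^(-1) ≡ 6 (mod 23). Verification: 4 × 6 = 24 ≡ 1 (mod 23)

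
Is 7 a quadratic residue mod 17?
By Euler's criterion: 7^{8} ≡ 16 (mod 17). Since this equals -1 (≡ 16), 7 is not a QR.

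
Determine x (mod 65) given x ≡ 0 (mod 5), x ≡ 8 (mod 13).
60

Using the Chinese Remainder Theorem:
M = product of moduli = 65
For equation 1: M_1 = 13, 13 ≡ 3 (mod 5), inverse of 13 mod 5 is 2 (check: 3 × 2 = 6 ≡ 1 (mod 5))
For equation 2: M_2 = 5, 5 ≡ 5 (mod 13), inverse of 5 mod 13 is 8 (check: 5 × 8 = 40 ≡ 1 (mod 13))
Combine: x ≡ Σ r_i×M_i×(M_i⁻¹ mod m_i) = 0×13×2 + 8×5×8 = 0 + 320 = 320
320 mod 65 = 60
x ≡ 60 (mod 65)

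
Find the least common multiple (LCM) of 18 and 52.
468

First find GCD(18, 52) using the Euclidean algorithm:
18 = 0 × 52 + 18
52 = 2 × 18 + 16
18 = 1 × 16 + 2
16 = 8 × 2 + 0
GCD(18, 52) = 2

LCM formula: LCM(a, b) = (a × b) / GCD(a, b)
LCM(18, 52) = (18 × 52) / 2
LCM(18, 52) = 936 / 2
LCM(18, 52) = 468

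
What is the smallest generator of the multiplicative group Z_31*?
p - 1 = 30 has prime divisors 2, 3, 5. h is a primitive root mod 31 iff h^(30/q) ≢ 1 (mod 31) for each such q.
h = 2: 2^15 ≡ 1, 2^10 ≡ 1, 2^6 ≡ 2 (mod 31); 2^15 ≡ 1, so not a primitive root.
h = 3: 3^15 ≡ 30, 3^10 ≡ 25, 3^6 ≡ 16 (mod 31); none is 1, so 3 has order 30 and is a primitive root.
The smallest primitive root mod 31 is g = 3.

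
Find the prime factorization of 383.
383

Divide by primes starting from smallest:
383 ÷ 383 = 1

383 = 383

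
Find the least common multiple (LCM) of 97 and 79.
7663

First find GCD(97, 79) using the Euclidean algorithm:
97 = 1 × 79 + 18
79 = 4 × 18 + 7
18 = 2 × 7 + 4
7 = 1 × 4 + 3
4 = 1 × 3 + 1
3 = 3 × 1 + 0
GCD(97, 79) = 1

LCM formula: LCM(a, b) = (a × b) / GCD(a, b)
LCM(97, 79) = (97 × 79) / 1
LCM(97, 79) = 7663 / 1
LCM(97, 79) = 7663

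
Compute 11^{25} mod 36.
11

Using successive squaring:
Binary expansion of 25: 11001
Powers of 11 mod 36 (each is the square of the previous):
  11^1 ≡ 11 (mod 36)
  11^2 ≡ 11² = 121 ≡ 13 (mod 36)
  11^4 ≡ 13² = 169 ≡ 25 (mod 36)
  11^8 ≡ 25² = 625 ≡ 13 (mod 36)
  11^16 ≡ 13² = 169 ≡ 25 (mod 36)
25 = 16 + 8 + 1, so 11^25 = 11^16 × 11^8 × 11^1 ≡ 25 × 13 × 11 (mod 36)
Multiplying step by step:
  25 × 13 = 325 ≡ 1 (mod 36)
  1 × 11 = 11 ≡ 11 (mod 36)
Result: 11^25 ≡ 11 (mod 36)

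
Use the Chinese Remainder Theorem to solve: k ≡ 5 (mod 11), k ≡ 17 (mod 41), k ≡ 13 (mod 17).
1985

Using the Chinese Remainder Theorem:
M = product of moduli = 7667
For equation 1: M_1 = 697, 697 ≡ 4 (mod 11), inverse of 697 mod 11 is 3 (check: 4 × 3 = 12 ≡ 1 (mod 11))
For equation 2: M_2 = 187, 187 ≡ 23 (mod 41), inverse of 187 mod 41 is 25 (check: 23 × 25 = 575 ≡ 1 (mod 41))
For equation 3: M_3 = 451, 451 ≡ 9 (mod 17), inverse of 451 mod 17 is 2 (check: 9 × 2 = 18 ≡ 1 (mod 17))
Combine: k ≡ Σ r_i×M_i×(M_i⁻¹ mod m_i) = 5×697×3 + 17×187×25 + 13×451×2 = 10455 + 79475 + 11726 = 101656
101656 mod 7667 = 1985
k ≡ 1985 (mod 7667)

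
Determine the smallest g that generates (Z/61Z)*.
2

A primitive root g modulo p has order p-1 = 60
Prime divisors of 60: [2, 3, 5]
g is a primitive root iff g^(60/q) ≢ 1 (mod 61) for each prime divisor q
Testing small values:
  g = 2: 2^30 ≡ 60, 2^20 ≡ 47, 2^12 ≡ 9 (mod 61) → none is 1, primitive root!
The smallest primitive root is 2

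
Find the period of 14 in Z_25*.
Powers of 14 mod 25: 14^1≡14, 14^2≡21, 14^3≡19, 14^4≡16, 14^5≡24, 14^6≡11, 14^7≡4, 14^8≡6, 14^9≡9, 14^10≡1. Order = 10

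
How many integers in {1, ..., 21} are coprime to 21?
12

Prime factorization: 21 = 3 × 7
Using the formula φ(n) = n × Π(1 - 1/p) for each prime factor p:
φ(21) = 21 × (1 - 1/3) × (1 - 1/7)
φ(21) = 12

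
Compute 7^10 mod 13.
10 = 8 + 2 (binary 1010). Repeated squaring mod 13: 7^1 ≡ 7; 7^2 ≡ 7² = 49 ≡ 10; 7^4 ≡ 10² = 100 ≡ 9; 7^8 ≡ 9² = 81 ≡ 3. Multiply: 7^10 = 7^8 × 7^2 ≡ 3 × 10 (mod 13): 3 × 10 = 30 ≡ 4. So 7^10 ≡ 4 (mod 13).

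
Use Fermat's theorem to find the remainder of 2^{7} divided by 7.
2

By Fermat's Little Theorem, a^(p-1) ≡ 1 (mod p) for prime p and gcd(a, p) = 1
Here p = 7, so 2^6 ≡ 1 (mod 7)
We can reduce the exponent: 7 mod 6 = 1
So 2^7 ≡ 2^1 (mod 7)
Computing: 2^1 mod 7 = 2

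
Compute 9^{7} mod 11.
4

Using successive squaring:
Binary expansion of 7: 111
Powers of 9 mod 11 (each is the square of the previous):
  9^1 ≡ 9 (mod 11)
  9^2 ≡ 9² = 81 ≡ 4 (mod 11)
  9^4 ≡ 4² = 16 ≡ 5 (mod 11)
7 = 4 + 2 + 1, so 9^7 = 9^4 × 9^2 × 9^1 ≡ 5 × 4 × 9 (mod 11)
Multiplying step by step:
  5 × 4 = 20 ≡ 9 (mod 11)
  9 × 9 = 81 ≡ 4 (mod 11)
Result: 9^7 ≡ 4 (mod 11)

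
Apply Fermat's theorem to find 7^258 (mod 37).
By Fermat: 7^{36} ≡ 1 (mod 37). 258 = 7×36 + 6. So 7^{258} ≡ 7^{6} ≡ 26 (mod 37)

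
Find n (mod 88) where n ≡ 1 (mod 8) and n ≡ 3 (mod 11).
M = 8 × 11 = 88. M₁ = 11, y₁ ≡ 3 (mod 8). M₂ = 8, y₂ ≡ 7 (mod 11). n = 1×11×3 + 3×8×7 ≡ 25 (mod 88)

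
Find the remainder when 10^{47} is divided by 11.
By Fermat: 10^{10} ≡ 1 (mod 11). 47 = 4×10 + 7. So 10^{47} ≡ 10^{7} ≡ 10 (mod 11)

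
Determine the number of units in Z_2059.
1960

Prime factorization: 2059 = 29 × 71
Using the formula φ(n) = n × Π(1 - 1/p) for each prime factor p:
φ(2059) = 2059 × (1 - 1/29) × (1 - 1/71)
φ(2059) = 1960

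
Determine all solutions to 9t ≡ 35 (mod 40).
35

Since gcd(9, 40) = 1 divides 35, a solution exists.
Multiply both sides by the inverse of 9 mod 40:
  9^(-1) mod 40 = 9
  x ≡ 9 × 35 ≡ 315 ≡ 35 (mod 40)
Verification: 9 × 35 = 315 = 7 × 40 + 35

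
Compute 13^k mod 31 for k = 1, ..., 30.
g^1, g^2, ..., g^{30} mod 31: {13, 14, 27, 10, 6, 16, 22, 7, 29, 5, 3, 8, 11, 19, 30, 18, 17, 4, 21, 25, 15, 9, 24, 2, 26, 28, 23, 20, 12, 1}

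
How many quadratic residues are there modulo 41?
For prime 41, there are (p-1)/2 = (41-1)/2 = 20 quadratic residues (excluding 0).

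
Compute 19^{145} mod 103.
16

Using successive squaring:
Binary expansion of 145: 10010001
Powers of 19 mod 103 (each is the square of the previous):
  19^1 ≡ 19 (mod 103)
  19^2 ≡ 19² = 361 ≡ 52 (mod 103)
  19^4 ≡ 52² = 2704 ≡ 26 (mod 103)
  19^8 ≡ 26² = 676 ≡ 58 (mod 103)
  19^16 ≡ 58² = 3364 ≡ 68 (mod 103)
  19^32 ≡ 68² = 4624 ≡ 92 (mod 103)
  19^64 ≡ 92² = 8464 ≡ 18 (mod 103)
  19^128 ≡ 18² = 324 ≡ 15 (mod 103)
145 = 128 + 16 + 1, so 19^145 = 19^128 × 19^16 × 19^1 ≡ 15 × 68 × 19 (mod 103)
Multiplying step by step:
  15 × 68 = 1020 ≡ 93 (mod 103)
  93 × 19 = 1767 ≡ 16 (mod 103)
Result: 19^145 ≡ 16 (mod 103)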